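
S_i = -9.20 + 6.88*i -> [-9.2, -2.32, 4.56, 11.44, 18.32]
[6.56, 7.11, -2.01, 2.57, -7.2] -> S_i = Random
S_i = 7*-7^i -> [7, -49, 343, -2401, 16807]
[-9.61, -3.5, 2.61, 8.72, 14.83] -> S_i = -9.61 + 6.11*i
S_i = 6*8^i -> [6, 48, 384, 3072, 24576]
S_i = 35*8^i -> [35, 280, 2240, 17920, 143360]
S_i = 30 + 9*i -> [30, 39, 48, 57, 66]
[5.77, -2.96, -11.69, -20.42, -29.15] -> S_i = 5.77 + -8.73*i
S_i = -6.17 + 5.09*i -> [-6.17, -1.08, 4.01, 9.1, 14.19]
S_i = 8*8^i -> [8, 64, 512, 4096, 32768]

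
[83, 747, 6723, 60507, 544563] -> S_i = 83*9^i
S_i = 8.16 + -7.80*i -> [8.16, 0.36, -7.44, -15.24, -23.04]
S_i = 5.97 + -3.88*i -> [5.97, 2.09, -1.79, -5.67, -9.55]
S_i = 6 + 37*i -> [6, 43, 80, 117, 154]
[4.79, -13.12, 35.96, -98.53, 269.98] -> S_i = 4.79*(-2.74)^i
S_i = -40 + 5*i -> [-40, -35, -30, -25, -20]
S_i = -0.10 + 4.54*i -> [-0.1, 4.44, 8.98, 13.52, 18.06]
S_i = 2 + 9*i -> [2, 11, 20, 29, 38]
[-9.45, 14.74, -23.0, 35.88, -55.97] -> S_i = -9.45*(-1.56)^i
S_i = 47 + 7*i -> [47, 54, 61, 68, 75]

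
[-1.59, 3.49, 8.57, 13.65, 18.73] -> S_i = -1.59 + 5.08*i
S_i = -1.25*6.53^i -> [-1.25, -8.16, -53.3, -348.06, -2272.81]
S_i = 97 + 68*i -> [97, 165, 233, 301, 369]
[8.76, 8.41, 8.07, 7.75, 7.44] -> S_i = 8.76*0.96^i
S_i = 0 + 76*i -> [0, 76, 152, 228, 304]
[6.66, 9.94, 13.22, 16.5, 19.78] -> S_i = 6.66 + 3.28*i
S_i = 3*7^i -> [3, 21, 147, 1029, 7203]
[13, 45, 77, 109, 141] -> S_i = 13 + 32*i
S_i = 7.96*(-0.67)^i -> [7.96, -5.33, 3.57, -2.39, 1.6]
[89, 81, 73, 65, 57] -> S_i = 89 + -8*i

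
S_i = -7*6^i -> [-7, -42, -252, -1512, -9072]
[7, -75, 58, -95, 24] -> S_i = Random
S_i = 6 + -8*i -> [6, -2, -10, -18, -26]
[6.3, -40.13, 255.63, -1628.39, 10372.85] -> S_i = 6.30*(-6.37)^i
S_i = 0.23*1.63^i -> [0.23, 0.37, 0.61, 1.0, 1.62]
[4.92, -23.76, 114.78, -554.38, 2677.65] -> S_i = 4.92*(-4.83)^i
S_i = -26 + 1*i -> [-26, -25, -24, -23, -22]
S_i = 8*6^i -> [8, 48, 288, 1728, 10368]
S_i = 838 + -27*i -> [838, 811, 784, 757, 730]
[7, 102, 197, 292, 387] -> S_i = 7 + 95*i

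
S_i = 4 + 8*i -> [4, 12, 20, 28, 36]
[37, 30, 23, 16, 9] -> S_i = 37 + -7*i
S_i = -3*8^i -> [-3, -24, -192, -1536, -12288]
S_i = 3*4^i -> [3, 12, 48, 192, 768]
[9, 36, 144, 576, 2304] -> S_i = 9*4^i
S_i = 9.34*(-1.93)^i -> [9.34, -18.03, 34.79, -67.15, 129.59]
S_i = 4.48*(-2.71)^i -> [4.48, -12.14, 32.9, -89.16, 241.63]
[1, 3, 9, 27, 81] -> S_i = 1*3^i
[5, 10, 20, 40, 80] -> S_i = 5*2^i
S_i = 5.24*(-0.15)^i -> [5.24, -0.79, 0.12, -0.02, 0.0]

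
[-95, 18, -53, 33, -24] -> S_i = Random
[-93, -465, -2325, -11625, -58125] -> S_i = -93*5^i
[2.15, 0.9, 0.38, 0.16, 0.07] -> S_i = 2.15*0.42^i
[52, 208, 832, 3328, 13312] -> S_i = 52*4^i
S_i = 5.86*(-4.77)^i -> [5.86, -27.95, 133.33, -635.99, 3033.69]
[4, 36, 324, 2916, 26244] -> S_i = 4*9^i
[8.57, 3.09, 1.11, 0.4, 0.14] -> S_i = 8.57*0.36^i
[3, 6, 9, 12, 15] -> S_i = 3 + 3*i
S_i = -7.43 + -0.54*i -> [-7.43, -7.97, -8.51, -9.05, -9.59]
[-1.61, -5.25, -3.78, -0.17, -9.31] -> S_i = Random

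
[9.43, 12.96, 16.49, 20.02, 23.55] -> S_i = 9.43 + 3.53*i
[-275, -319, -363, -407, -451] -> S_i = -275 + -44*i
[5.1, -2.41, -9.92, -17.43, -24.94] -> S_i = 5.10 + -7.51*i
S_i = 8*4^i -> [8, 32, 128, 512, 2048]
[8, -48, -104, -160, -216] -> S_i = 8 + -56*i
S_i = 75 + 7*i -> [75, 82, 89, 96, 103]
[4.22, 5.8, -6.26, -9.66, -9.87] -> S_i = Random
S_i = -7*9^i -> [-7, -63, -567, -5103, -45927]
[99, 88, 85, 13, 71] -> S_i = Random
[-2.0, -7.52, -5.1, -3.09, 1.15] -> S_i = Random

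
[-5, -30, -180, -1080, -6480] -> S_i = -5*6^i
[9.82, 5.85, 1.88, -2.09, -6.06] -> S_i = 9.82 + -3.97*i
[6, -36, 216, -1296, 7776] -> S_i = 6*-6^i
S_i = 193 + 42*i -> [193, 235, 277, 319, 361]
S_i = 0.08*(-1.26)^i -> [0.08, -0.1, 0.13, -0.16, 0.2]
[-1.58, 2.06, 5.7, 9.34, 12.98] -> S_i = -1.58 + 3.64*i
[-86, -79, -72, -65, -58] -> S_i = -86 + 7*i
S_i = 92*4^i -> [92, 368, 1472, 5888, 23552]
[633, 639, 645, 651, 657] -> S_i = 633 + 6*i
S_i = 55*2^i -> [55, 110, 220, 440, 880]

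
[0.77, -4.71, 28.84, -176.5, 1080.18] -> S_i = 0.77*(-6.12)^i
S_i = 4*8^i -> [4, 32, 256, 2048, 16384]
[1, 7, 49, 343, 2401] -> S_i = 1*7^i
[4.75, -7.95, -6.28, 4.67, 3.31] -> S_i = Random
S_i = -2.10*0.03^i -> [-2.1, -0.06, -0.0, -0.0, -0.0]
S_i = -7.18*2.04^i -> [-7.18, -14.65, -29.88, -60.96, -124.35]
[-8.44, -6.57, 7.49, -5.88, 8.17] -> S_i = Random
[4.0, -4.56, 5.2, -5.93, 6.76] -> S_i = 4.00*(-1.14)^i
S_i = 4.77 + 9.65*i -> [4.77, 14.42, 24.07, 33.72, 43.37]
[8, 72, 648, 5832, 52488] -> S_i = 8*9^i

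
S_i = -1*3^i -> [-1, -3, -9, -27, -81]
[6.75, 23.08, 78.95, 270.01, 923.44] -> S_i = 6.75*3.42^i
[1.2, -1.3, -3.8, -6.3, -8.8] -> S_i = 1.20 + -2.50*i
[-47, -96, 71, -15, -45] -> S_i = Random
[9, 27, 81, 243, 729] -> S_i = 9*3^i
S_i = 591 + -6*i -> [591, 585, 579, 573, 567]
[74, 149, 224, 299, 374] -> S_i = 74 + 75*i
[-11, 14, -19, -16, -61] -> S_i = Random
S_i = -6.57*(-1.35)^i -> [-6.57, 8.87, -11.97, 16.16, -21.82]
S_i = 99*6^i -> [99, 594, 3564, 21384, 128304]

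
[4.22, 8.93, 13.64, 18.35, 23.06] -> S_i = 4.22 + 4.71*i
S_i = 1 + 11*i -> [1, 12, 23, 34, 45]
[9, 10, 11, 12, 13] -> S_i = 9 + 1*i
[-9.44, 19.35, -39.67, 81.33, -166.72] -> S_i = -9.44*(-2.05)^i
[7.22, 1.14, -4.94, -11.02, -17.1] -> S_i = 7.22 + -6.08*i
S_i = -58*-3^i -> [-58, 174, -522, 1566, -4698]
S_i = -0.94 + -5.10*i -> [-0.94, -6.04, -11.14, -16.24, -21.34]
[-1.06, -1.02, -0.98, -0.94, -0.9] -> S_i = -1.06*0.96^i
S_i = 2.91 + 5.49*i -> [2.91, 8.4, 13.89, 19.38, 24.87]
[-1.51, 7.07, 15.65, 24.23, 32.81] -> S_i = -1.51 + 8.58*i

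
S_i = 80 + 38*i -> [80, 118, 156, 194, 232]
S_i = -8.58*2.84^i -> [-8.58, -24.37, -69.2, -196.54, -558.16]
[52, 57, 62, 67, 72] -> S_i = 52 + 5*i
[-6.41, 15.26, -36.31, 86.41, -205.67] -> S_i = -6.41*(-2.38)^i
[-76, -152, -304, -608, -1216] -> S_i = -76*2^i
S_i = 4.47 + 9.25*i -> [4.47, 13.72, 22.97, 32.22, 41.47]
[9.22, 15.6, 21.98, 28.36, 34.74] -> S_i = 9.22 + 6.38*i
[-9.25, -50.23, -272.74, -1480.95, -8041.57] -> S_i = -9.25*5.43^i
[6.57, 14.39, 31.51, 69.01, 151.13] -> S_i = 6.57*2.19^i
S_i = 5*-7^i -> [5, -35, 245, -1715, 12005]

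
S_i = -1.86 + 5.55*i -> [-1.86, 3.69, 9.24, 14.79, 20.34]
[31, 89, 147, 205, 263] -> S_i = 31 + 58*i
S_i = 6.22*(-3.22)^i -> [6.22, -20.03, 64.49, -207.66, 668.67]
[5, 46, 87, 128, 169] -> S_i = 5 + 41*i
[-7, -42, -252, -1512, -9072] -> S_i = -7*6^i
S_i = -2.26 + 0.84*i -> [-2.26, -1.42, -0.58, 0.26, 1.1]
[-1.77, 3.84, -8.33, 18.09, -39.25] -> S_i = -1.77*(-2.17)^i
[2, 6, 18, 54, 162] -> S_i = 2*3^i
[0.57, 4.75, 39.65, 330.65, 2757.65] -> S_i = 0.57*8.34^i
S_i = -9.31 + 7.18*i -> [-9.31, -2.13, 5.05, 12.23, 19.41]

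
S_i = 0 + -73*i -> [0, -73, -146, -219, -292]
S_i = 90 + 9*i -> [90, 99, 108, 117, 126]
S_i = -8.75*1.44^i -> [-8.75, -12.6, -18.14, -26.13, -37.62]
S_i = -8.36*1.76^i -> [-8.36, -14.71, -25.9, -45.58, -80.22]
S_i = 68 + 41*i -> [68, 109, 150, 191, 232]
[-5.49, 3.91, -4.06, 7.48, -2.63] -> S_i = Random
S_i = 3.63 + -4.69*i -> [3.63, -1.06, -5.75, -10.44, -15.13]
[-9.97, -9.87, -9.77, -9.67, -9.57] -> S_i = -9.97 + 0.10*i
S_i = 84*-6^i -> [84, -504, 3024, -18144, 108864]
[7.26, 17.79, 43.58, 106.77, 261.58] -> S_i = 7.26*2.45^i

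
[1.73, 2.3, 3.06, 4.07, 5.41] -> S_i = 1.73*1.33^i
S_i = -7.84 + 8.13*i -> [-7.84, 0.29, 8.42, 16.55, 24.68]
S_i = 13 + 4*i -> [13, 17, 21, 25, 29]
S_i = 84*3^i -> [84, 252, 756, 2268, 6804]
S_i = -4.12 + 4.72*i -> [-4.12, 0.6, 5.32, 10.04, 14.76]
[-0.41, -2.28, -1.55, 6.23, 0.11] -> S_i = Random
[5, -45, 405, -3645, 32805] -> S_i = 5*-9^i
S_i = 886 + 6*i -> [886, 892, 898, 904, 910]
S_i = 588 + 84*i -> [588, 672, 756, 840, 924]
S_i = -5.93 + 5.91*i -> [-5.93, -0.02, 5.89, 11.8, 17.71]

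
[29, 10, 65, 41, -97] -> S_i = Random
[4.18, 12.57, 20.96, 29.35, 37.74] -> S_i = 4.18 + 8.39*i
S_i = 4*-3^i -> [4, -12, 36, -108, 324]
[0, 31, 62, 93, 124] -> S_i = 0 + 31*i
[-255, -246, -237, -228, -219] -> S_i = -255 + 9*i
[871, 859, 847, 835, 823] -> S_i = 871 + -12*i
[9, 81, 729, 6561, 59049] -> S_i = 9*9^i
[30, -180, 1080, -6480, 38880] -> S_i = 30*-6^i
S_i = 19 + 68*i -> [19, 87, 155, 223, 291]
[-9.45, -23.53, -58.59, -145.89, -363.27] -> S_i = -9.45*2.49^i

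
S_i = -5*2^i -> [-5, -10, -20, -40, -80]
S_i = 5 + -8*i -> [5, -3, -11, -19, -27]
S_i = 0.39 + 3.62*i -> [0.39, 4.01, 7.63, 11.25, 14.87]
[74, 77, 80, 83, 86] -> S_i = 74 + 3*i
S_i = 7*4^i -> [7, 28, 112, 448, 1792]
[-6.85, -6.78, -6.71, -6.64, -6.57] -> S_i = -6.85 + 0.07*i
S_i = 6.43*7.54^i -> [6.43, 48.48, 365.56, 2756.29, 20782.43]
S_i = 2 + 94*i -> [2, 96, 190, 284, 378]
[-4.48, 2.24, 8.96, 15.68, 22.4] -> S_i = -4.48 + 6.72*i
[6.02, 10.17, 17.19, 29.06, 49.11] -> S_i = 6.02*1.69^i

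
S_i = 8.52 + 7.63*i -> [8.52, 16.15, 23.78, 31.41, 39.04]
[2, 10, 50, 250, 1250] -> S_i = 2*5^i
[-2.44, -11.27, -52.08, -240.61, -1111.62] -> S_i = -2.44*4.62^i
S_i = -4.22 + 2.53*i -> [-4.22, -1.69, 0.84, 3.37, 5.9]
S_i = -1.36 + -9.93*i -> [-1.36, -11.29, -21.22, -31.15, -41.08]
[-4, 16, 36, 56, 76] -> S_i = -4 + 20*i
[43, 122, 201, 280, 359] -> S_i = 43 + 79*i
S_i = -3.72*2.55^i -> [-3.72, -9.49, -24.19, -61.68, -157.29]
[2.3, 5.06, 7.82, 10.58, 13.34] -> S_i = 2.30 + 2.76*i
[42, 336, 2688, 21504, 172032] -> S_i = 42*8^i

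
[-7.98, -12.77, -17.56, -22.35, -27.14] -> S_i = -7.98 + -4.79*i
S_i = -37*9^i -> [-37, -333, -2997, -26973, -242757]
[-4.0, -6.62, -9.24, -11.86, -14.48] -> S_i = -4.00 + -2.62*i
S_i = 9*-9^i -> [9, -81, 729, -6561, 59049]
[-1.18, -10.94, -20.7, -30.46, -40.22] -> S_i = -1.18 + -9.76*i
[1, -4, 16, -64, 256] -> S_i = 1*-4^i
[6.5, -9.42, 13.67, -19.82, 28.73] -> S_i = 6.50*(-1.45)^i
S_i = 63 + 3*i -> [63, 66, 69, 72, 75]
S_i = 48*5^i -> [48, 240, 1200, 6000, 30000]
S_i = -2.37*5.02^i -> [-2.37, -11.9, -59.72, -299.82, -1505.09]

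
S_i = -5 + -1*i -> [-5, -6, -7, -8, -9]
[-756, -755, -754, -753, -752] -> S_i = -756 + 1*i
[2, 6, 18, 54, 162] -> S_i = 2*3^i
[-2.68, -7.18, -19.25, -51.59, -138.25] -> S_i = -2.68*2.68^i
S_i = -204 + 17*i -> [-204, -187, -170, -153, -136]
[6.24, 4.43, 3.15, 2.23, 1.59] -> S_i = 6.24*0.71^i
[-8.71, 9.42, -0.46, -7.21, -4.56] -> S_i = Random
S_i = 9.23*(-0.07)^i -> [9.23, -0.65, 0.05, -0.0, 0.0]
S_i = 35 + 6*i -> [35, 41, 47, 53, 59]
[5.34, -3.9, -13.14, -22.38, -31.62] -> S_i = 5.34 + -9.24*i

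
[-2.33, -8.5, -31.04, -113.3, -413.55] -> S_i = -2.33*3.65^i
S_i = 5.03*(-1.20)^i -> [5.03, -6.04, 7.24, -8.69, 10.43]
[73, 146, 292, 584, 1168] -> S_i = 73*2^i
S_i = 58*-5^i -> [58, -290, 1450, -7250, 36250]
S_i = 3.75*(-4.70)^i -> [3.75, -17.62, 82.84, -389.34, 1829.88]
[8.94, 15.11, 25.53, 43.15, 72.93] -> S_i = 8.94*1.69^i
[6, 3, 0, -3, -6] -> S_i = 6 + -3*i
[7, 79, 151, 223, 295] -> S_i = 7 + 72*i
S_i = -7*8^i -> [-7, -56, -448, -3584, -28672]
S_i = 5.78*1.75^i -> [5.78, 10.12, 17.7, 30.98, 54.21]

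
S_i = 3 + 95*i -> [3, 98, 193, 288, 383]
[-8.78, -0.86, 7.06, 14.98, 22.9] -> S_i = -8.78 + 7.92*i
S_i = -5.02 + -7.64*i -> [-5.02, -12.66, -20.3, -27.94, -35.58]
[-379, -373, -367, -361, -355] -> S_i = -379 + 6*i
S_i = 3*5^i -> [3, 15, 75, 375, 1875]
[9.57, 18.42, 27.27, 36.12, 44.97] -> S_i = 9.57 + 8.85*i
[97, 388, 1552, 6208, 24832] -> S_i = 97*4^i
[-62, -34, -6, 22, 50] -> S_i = -62 + 28*i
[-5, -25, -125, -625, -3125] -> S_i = -5*5^i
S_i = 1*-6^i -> [1, -6, 36, -216, 1296]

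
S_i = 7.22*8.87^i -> [7.22, 64.04, 568.05, 5038.58, 44692.19]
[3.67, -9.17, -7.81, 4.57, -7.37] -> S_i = Random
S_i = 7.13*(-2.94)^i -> [7.13, -20.96, 61.63, -181.19, 532.7]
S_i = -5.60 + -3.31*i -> [-5.6, -8.91, -12.22, -15.53, -18.84]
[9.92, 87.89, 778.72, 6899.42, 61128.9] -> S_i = 9.92*8.86^i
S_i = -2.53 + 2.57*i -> [-2.53, 0.04, 2.61, 5.18, 7.75]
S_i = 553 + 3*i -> [553, 556, 559, 562, 565]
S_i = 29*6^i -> [29, 174, 1044, 6264, 37584]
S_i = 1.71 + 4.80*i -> [1.71, 6.51, 11.31, 16.11, 20.91]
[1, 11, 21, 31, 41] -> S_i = 1 + 10*i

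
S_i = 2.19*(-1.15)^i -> [2.19, -2.52, 2.9, -3.33, 3.83]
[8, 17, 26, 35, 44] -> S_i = 8 + 9*i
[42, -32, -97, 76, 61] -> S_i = Random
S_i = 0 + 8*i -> [0, 8, 16, 24, 32]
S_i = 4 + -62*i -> [4, -58, -120, -182, -244]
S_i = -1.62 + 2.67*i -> [-1.62, 1.05, 3.72, 6.39, 9.06]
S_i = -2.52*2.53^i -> [-2.52, -6.38, -16.13, -40.81, -103.25]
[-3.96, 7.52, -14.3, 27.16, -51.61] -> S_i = -3.96*(-1.90)^i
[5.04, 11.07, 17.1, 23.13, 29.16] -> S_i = 5.04 + 6.03*i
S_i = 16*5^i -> [16, 80, 400, 2000, 10000]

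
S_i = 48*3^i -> [48, 144, 432, 1296, 3888]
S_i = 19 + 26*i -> [19, 45, 71, 97, 123]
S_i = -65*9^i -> [-65, -585, -5265, -47385, -426465]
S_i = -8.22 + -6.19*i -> [-8.22, -14.41, -20.6, -26.79, -32.98]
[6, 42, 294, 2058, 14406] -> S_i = 6*7^i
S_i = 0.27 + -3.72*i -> [0.27, -3.45, -7.17, -10.89, -14.61]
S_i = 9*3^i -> [9, 27, 81, 243, 729]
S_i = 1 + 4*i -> [1, 5, 9, 13, 17]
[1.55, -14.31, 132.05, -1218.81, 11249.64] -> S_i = 1.55*(-9.23)^i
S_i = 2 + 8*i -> [2, 10, 18, 26, 34]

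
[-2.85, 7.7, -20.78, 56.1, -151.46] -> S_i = -2.85*(-2.70)^i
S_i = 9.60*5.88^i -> [9.6, 56.45, 331.91, 1951.66, 11475.74]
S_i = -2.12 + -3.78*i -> [-2.12, -5.9, -9.68, -13.46, -17.24]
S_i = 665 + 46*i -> [665, 711, 757, 803, 849]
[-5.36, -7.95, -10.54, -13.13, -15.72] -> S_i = -5.36 + -2.59*i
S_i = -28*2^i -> [-28, -56, -112, -224, -448]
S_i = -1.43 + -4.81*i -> [-1.43, -6.24, -11.05, -15.86, -20.67]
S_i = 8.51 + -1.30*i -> [8.51, 7.21, 5.91, 4.61, 3.31]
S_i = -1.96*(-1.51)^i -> [-1.96, 2.96, -4.47, 6.75, -10.19]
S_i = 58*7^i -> [58, 406, 2842, 19894, 139258]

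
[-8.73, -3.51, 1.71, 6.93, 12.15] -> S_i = -8.73 + 5.22*i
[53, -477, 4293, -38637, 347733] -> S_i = 53*-9^i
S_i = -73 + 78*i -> [-73, 5, 83, 161, 239]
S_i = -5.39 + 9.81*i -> [-5.39, 4.42, 14.23, 24.04, 33.85]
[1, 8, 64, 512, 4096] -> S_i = 1*8^i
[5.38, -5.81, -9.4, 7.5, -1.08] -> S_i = Random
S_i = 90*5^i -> [90, 450, 2250, 11250, 56250]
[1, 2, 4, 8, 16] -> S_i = 1*2^i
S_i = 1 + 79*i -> [1, 80, 159, 238, 317]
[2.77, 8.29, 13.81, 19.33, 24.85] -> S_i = 2.77 + 5.52*i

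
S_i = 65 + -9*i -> [65, 56, 47, 38, 29]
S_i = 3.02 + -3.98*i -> [3.02, -0.96, -4.94, -8.92, -12.9]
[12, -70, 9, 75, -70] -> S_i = Random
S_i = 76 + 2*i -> [76, 78, 80, 82, 84]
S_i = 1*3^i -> [1, 3, 9, 27, 81]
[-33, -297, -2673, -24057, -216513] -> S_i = -33*9^i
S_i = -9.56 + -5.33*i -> [-9.56, -14.89, -20.22, -25.55, -30.88]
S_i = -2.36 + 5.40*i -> [-2.36, 3.04, 8.44, 13.84, 19.24]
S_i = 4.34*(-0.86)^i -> [4.34, -3.73, 3.21, -2.76, 2.37]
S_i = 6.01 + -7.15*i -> [6.01, -1.14, -8.29, -15.44, -22.59]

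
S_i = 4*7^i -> [4, 28, 196, 1372, 9604]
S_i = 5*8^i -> [5, 40, 320, 2560, 20480]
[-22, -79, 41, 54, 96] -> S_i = Random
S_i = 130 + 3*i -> [130, 133, 136, 139, 142]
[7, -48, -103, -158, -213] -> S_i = 7 + -55*i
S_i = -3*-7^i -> [-3, 21, -147, 1029, -7203]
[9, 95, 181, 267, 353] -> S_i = 9 + 86*i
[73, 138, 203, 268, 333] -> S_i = 73 + 65*i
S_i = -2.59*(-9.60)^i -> [-2.59, 24.86, -238.69, 2291.47, -21998.08]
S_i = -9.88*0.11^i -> [-9.88, -1.09, -0.12, -0.01, -0.0]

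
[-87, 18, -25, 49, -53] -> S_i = Random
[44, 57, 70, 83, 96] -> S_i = 44 + 13*i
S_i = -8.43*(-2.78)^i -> [-8.43, 23.44, -65.15, 181.12, -503.51]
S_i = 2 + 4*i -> [2, 6, 10, 14, 18]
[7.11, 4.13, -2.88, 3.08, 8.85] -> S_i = Random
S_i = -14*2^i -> [-14, -28, -56, -112, -224]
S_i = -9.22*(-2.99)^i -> [-9.22, 27.57, -82.43, 246.46, -736.91]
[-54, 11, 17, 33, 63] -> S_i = Random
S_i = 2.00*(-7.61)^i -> [2.0, -15.22, 115.82, -881.42, 6707.62]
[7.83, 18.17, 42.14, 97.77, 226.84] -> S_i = 7.83*2.32^i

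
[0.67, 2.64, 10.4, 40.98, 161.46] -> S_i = 0.67*3.94^i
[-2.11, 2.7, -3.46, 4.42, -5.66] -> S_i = -2.11*(-1.28)^i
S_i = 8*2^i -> [8, 16, 32, 64, 128]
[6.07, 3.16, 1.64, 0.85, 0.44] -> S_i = 6.07*0.52^i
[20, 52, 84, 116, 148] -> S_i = 20 + 32*i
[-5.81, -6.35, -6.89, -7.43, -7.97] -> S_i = -5.81 + -0.54*i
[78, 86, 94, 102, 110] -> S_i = 78 + 8*i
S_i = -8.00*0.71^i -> [-8.0, -5.68, -4.03, -2.86, -2.03]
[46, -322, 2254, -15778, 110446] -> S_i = 46*-7^i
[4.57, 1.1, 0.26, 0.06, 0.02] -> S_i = 4.57*0.24^i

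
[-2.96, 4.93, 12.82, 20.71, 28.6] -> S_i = -2.96 + 7.89*i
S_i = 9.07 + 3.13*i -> [9.07, 12.2, 15.33, 18.46, 21.59]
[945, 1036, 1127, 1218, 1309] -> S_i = 945 + 91*i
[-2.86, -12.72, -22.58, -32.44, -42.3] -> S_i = -2.86 + -9.86*i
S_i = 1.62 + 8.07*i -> [1.62, 9.69, 17.76, 25.83, 33.9]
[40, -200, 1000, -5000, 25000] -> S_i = 40*-5^i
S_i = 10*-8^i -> [10, -80, 640, -5120, 40960]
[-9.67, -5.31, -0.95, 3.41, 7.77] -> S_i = -9.67 + 4.36*i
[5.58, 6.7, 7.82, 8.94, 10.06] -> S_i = 5.58 + 1.12*i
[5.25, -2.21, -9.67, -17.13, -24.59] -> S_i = 5.25 + -7.46*i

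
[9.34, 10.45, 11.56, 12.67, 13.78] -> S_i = 9.34 + 1.11*i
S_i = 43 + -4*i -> [43, 39, 35, 31, 27]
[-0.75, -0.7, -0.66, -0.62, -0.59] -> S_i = -0.75*0.94^i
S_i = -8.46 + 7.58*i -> [-8.46, -0.88, 6.7, 14.28, 21.86]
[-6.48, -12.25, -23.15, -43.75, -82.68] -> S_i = -6.48*1.89^i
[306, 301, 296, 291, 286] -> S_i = 306 + -5*i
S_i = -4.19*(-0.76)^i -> [-4.19, 3.18, -2.42, 1.84, -1.4]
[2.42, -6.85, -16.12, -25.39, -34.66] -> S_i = 2.42 + -9.27*i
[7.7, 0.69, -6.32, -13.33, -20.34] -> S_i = 7.70 + -7.01*i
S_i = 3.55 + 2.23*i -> [3.55, 5.78, 8.01, 10.24, 12.47]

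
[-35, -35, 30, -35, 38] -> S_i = Random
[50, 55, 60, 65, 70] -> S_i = 50 + 5*i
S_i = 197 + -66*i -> [197, 131, 65, -1, -67]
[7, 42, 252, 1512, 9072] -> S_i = 7*6^i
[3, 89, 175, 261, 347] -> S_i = 3 + 86*i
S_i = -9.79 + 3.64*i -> [-9.79, -6.15, -2.51, 1.13, 4.77]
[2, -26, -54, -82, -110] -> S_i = 2 + -28*i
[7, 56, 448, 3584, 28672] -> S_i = 7*8^i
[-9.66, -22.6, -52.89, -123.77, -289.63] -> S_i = -9.66*2.34^i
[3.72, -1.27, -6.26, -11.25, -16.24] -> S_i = 3.72 + -4.99*i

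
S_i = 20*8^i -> [20, 160, 1280, 10240, 81920]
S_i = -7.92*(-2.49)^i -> [-7.92, 19.72, -49.1, 122.27, -304.45]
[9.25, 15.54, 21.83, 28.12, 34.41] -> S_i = 9.25 + 6.29*i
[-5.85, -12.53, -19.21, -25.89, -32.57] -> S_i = -5.85 + -6.68*i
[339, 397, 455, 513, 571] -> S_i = 339 + 58*i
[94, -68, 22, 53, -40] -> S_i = Random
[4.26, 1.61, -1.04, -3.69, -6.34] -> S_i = 4.26 + -2.65*i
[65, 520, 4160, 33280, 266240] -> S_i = 65*8^i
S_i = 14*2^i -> [14, 28, 56, 112, 224]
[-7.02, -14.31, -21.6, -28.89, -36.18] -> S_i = -7.02 + -7.29*i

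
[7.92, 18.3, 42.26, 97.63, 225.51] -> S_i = 7.92*2.31^i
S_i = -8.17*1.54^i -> [-8.17, -12.58, -19.38, -29.84, -45.95]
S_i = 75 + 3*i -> [75, 78, 81, 84, 87]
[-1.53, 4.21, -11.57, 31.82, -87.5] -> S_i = -1.53*(-2.75)^i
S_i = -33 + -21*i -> [-33, -54, -75, -96, -117]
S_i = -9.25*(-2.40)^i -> [-9.25, 22.2, -53.28, 127.87, -306.89]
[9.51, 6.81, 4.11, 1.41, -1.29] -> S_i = 9.51 + -2.70*i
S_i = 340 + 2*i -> [340, 342, 344, 346, 348]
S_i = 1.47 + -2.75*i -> [1.47, -1.28, -4.03, -6.78, -9.53]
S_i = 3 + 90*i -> [3, 93, 183, 273, 363]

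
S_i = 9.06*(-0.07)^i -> [9.06, -0.63, 0.04, -0.0, 0.0]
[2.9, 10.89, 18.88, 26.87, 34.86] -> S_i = 2.90 + 7.99*i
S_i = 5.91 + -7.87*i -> [5.91, -1.96, -9.83, -17.7, -25.57]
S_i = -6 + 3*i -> [-6, -3, 0, 3, 6]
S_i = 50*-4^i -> [50, -200, 800, -3200, 12800]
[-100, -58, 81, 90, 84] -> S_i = Random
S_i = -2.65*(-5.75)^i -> [-2.65, 15.24, -87.62, 503.79, -2896.79]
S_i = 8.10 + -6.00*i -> [8.1, 2.1, -3.9, -9.9, -15.9]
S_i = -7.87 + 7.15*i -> [-7.87, -0.72, 6.43, 13.58, 20.73]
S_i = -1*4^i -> [-1, -4, -16, -64, -256]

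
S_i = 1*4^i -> [1, 4, 16, 64, 256]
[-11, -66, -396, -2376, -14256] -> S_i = -11*6^i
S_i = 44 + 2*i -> [44, 46, 48, 50, 52]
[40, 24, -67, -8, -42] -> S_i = Random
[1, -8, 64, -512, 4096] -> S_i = 1*-8^i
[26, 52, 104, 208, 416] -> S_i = 26*2^i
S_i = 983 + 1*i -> [983, 984, 985, 986, 987]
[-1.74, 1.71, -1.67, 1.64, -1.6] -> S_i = -1.74*(-0.98)^i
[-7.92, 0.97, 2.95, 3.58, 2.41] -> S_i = Random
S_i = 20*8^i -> [20, 160, 1280, 10240, 81920]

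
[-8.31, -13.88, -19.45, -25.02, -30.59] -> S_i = -8.31 + -5.57*i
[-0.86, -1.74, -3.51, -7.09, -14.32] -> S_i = -0.86*2.02^i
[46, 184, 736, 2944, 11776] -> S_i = 46*4^i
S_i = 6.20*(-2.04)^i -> [6.2, -12.65, 25.8, -52.64, 107.38]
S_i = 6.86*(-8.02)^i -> [6.86, -55.02, 441.24, -3538.73, 28380.6]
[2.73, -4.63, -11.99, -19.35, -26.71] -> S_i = 2.73 + -7.36*i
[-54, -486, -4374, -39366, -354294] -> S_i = -54*9^i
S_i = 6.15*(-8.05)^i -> [6.15, -49.51, 398.54, -3208.21, 25826.09]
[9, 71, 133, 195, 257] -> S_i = 9 + 62*i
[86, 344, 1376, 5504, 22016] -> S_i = 86*4^i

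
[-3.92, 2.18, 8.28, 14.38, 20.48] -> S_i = -3.92 + 6.10*i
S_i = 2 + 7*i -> [2, 9, 16, 23, 30]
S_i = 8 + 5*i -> [8, 13, 18, 23, 28]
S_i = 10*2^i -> [10, 20, 40, 80, 160]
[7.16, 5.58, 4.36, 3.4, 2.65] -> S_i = 7.16*0.78^i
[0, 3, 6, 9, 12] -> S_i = 0 + 3*i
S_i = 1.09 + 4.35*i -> [1.09, 5.44, 9.79, 14.14, 18.49]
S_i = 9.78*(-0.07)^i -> [9.78, -0.68, 0.05, -0.0, 0.0]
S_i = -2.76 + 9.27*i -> [-2.76, 6.51, 15.78, 25.05, 34.32]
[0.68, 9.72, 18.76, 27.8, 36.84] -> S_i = 0.68 + 9.04*i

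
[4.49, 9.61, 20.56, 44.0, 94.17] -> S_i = 4.49*2.14^i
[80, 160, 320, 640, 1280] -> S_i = 80*2^i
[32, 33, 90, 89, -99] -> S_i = Random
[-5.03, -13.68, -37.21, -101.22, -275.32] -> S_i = -5.03*2.72^i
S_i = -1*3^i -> [-1, -3, -9, -27, -81]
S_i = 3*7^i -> [3, 21, 147, 1029, 7203]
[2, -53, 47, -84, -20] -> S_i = Random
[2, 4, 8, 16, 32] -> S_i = 2*2^i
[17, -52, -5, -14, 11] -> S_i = Random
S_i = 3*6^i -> [3, 18, 108, 648, 3888]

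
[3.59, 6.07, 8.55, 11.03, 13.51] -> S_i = 3.59 + 2.48*i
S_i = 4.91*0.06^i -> [4.91, 0.29, 0.02, 0.0, 0.0]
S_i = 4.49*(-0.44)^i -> [4.49, -1.98, 0.87, -0.38, 0.17]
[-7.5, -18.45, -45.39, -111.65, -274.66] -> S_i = -7.50*2.46^i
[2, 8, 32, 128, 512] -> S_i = 2*4^i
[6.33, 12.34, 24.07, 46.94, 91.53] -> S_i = 6.33*1.95^i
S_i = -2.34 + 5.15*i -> [-2.34, 2.81, 7.96, 13.11, 18.26]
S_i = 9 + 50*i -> [9, 59, 109, 159, 209]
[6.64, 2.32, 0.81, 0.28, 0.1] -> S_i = 6.64*0.35^i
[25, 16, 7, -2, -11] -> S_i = 25 + -9*i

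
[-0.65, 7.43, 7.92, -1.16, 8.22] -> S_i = Random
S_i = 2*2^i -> [2, 4, 8, 16, 32]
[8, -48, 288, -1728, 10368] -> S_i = 8*-6^i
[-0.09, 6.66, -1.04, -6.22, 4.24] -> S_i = Random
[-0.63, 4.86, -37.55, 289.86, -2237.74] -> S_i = -0.63*(-7.72)^i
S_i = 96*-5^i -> [96, -480, 2400, -12000, 60000]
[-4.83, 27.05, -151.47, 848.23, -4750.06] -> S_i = -4.83*(-5.60)^i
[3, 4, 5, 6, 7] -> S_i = 3 + 1*i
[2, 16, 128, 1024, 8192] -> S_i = 2*8^i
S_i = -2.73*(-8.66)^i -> [-2.73, 23.64, -204.74, 1773.03, -15354.45]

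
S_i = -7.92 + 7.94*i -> [-7.92, 0.02, 7.96, 15.9, 23.84]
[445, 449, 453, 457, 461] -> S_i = 445 + 4*i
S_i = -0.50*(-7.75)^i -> [-0.5, 3.88, -30.03, 232.74, -1803.75]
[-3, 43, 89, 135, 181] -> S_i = -3 + 46*i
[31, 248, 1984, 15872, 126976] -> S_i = 31*8^i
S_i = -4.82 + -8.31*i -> [-4.82, -13.13, -21.44, -29.75, -38.06]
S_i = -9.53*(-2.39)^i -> [-9.53, 22.78, -54.44, 130.1, -310.95]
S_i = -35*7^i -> [-35, -245, -1715, -12005, -84035]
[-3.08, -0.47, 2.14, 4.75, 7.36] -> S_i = -3.08 + 2.61*i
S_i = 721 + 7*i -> [721, 728, 735, 742, 749]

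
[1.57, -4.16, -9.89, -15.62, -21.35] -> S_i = 1.57 + -5.73*i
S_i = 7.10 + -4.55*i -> [7.1, 2.55, -2.0, -6.55, -11.1]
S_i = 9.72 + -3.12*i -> [9.72, 6.6, 3.48, 0.36, -2.76]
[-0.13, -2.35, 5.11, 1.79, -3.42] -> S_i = Random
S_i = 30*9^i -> [30, 270, 2430, 21870, 196830]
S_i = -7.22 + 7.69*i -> [-7.22, 0.47, 8.16, 15.85, 23.54]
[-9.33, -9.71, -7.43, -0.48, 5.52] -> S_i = Random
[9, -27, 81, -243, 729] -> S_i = 9*-3^i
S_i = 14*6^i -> [14, 84, 504, 3024, 18144]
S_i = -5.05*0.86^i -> [-5.05, -4.34, -3.73, -3.21, -2.76]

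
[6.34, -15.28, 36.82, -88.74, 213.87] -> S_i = 6.34*(-2.41)^i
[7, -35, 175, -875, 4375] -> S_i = 7*-5^i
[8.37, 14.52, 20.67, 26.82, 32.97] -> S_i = 8.37 + 6.15*i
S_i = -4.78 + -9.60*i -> [-4.78, -14.38, -23.98, -33.58, -43.18]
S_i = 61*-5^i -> [61, -305, 1525, -7625, 38125]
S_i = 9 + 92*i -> [9, 101, 193, 285, 377]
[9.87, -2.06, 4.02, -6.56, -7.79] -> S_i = Random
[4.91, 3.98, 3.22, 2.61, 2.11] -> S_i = 4.91*0.81^i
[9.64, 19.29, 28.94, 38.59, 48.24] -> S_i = 9.64 + 9.65*i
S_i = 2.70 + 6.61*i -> [2.7, 9.31, 15.92, 22.53, 29.14]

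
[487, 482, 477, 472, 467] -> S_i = 487 + -5*i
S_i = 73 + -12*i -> [73, 61, 49, 37, 25]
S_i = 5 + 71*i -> [5, 76, 147, 218, 289]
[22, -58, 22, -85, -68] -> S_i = Random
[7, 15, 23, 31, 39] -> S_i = 7 + 8*i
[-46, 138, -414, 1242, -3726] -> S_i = -46*-3^i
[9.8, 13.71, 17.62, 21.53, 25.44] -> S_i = 9.80 + 3.91*i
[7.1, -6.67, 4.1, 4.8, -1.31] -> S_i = Random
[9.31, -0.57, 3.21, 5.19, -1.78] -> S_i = Random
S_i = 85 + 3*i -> [85, 88, 91, 94, 97]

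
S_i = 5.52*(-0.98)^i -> [5.52, -5.41, 5.3, -5.2, 5.09]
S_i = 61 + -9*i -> [61, 52, 43, 34, 25]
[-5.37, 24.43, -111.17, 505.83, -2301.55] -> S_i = -5.37*(-4.55)^i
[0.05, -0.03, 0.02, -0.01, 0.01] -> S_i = 0.05*(-0.65)^i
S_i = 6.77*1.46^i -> [6.77, 9.88, 14.43, 21.07, 30.76]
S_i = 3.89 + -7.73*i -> [3.89, -3.84, -11.57, -19.3, -27.03]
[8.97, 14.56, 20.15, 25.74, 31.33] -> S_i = 8.97 + 5.59*i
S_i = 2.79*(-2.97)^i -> [2.79, -8.29, 24.61, -73.09, 217.09]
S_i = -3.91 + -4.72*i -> [-3.91, -8.63, -13.35, -18.07, -22.79]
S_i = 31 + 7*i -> [31, 38, 45, 52, 59]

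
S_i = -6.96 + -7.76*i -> [-6.96, -14.72, -22.48, -30.24, -38.0]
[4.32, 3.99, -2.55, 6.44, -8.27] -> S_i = Random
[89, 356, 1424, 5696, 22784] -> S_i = 89*4^i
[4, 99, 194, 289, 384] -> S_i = 4 + 95*i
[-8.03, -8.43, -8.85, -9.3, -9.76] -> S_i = -8.03*1.05^i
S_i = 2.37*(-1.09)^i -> [2.37, -2.58, 2.82, -3.07, 3.35]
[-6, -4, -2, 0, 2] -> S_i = -6 + 2*i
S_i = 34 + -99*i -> [34, -65, -164, -263, -362]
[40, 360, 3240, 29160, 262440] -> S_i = 40*9^i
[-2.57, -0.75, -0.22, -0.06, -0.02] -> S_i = -2.57*0.29^i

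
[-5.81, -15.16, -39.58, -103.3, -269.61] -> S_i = -5.81*2.61^i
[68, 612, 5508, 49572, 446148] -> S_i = 68*9^i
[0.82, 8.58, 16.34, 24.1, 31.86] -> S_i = 0.82 + 7.76*i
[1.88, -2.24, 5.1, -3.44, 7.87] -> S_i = Random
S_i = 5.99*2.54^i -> [5.99, 15.21, 38.65, 98.16, 249.32]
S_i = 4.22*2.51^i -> [4.22, 10.59, 26.59, 66.73, 167.5]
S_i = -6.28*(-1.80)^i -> [-6.28, 11.3, -20.35, 36.62, -65.92]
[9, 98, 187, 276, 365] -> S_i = 9 + 89*i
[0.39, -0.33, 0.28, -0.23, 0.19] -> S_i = 0.39*(-0.84)^i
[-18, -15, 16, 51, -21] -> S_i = Random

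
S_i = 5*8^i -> [5, 40, 320, 2560, 20480]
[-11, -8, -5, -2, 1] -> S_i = -11 + 3*i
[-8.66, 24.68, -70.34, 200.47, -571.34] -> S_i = -8.66*(-2.85)^i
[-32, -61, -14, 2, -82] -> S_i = Random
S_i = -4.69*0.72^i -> [-4.69, -3.38, -2.43, -1.75, -1.26]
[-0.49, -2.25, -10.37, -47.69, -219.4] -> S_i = -0.49*4.60^i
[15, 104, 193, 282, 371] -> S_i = 15 + 89*i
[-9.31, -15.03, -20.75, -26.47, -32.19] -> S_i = -9.31 + -5.72*i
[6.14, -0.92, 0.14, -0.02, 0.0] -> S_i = 6.14*(-0.15)^i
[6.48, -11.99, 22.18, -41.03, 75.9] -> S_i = 6.48*(-1.85)^i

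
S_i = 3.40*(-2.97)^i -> [3.4, -10.1, 29.99, -89.07, 264.55]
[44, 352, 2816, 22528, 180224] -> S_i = 44*8^i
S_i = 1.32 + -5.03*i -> [1.32, -3.71, -8.74, -13.77, -18.8]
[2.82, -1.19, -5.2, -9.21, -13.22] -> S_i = 2.82 + -4.01*i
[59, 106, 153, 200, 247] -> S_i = 59 + 47*i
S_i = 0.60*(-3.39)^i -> [0.6, -2.03, 6.9, -23.37, 79.24]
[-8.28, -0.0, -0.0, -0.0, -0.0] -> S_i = -8.28*0.00^i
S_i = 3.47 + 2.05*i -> [3.47, 5.52, 7.57, 9.62, 11.67]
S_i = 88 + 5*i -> [88, 93, 98, 103, 108]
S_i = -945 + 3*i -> [-945, -942, -939, -936, -933]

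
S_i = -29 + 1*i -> [-29, -28, -27, -26, -25]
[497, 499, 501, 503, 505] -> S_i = 497 + 2*i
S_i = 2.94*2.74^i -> [2.94, 8.06, 22.07, 60.48, 165.71]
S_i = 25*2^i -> [25, 50, 100, 200, 400]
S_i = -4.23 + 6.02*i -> [-4.23, 1.79, 7.81, 13.83, 19.85]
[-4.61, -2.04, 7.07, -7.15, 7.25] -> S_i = Random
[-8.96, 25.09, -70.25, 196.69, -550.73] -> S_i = -8.96*(-2.80)^i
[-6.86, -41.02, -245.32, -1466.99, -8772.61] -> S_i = -6.86*5.98^i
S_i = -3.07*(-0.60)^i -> [-3.07, 1.84, -1.11, 0.66, -0.4]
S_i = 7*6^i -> [7, 42, 252, 1512, 9072]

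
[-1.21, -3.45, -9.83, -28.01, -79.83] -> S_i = -1.21*2.85^i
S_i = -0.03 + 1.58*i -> [-0.03, 1.55, 3.13, 4.71, 6.29]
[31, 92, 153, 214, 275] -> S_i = 31 + 61*i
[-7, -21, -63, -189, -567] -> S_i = -7*3^i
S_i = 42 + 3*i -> [42, 45, 48, 51, 54]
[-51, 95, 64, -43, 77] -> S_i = Random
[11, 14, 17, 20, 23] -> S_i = 11 + 3*i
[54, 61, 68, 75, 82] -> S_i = 54 + 7*i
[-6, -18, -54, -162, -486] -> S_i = -6*3^i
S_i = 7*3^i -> [7, 21, 63, 189, 567]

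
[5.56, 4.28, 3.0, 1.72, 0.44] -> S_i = 5.56 + -1.28*i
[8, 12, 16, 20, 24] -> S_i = 8 + 4*i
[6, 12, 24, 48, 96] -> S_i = 6*2^i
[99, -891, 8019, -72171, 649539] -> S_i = 99*-9^i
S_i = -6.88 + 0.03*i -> [-6.88, -6.85, -6.82, -6.79, -6.76]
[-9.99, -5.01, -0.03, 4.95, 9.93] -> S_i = -9.99 + 4.98*i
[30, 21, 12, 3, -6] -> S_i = 30 + -9*i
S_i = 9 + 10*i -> [9, 19, 29, 39, 49]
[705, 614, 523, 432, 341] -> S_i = 705 + -91*i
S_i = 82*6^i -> [82, 492, 2952, 17712, 106272]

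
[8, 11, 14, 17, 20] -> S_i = 8 + 3*i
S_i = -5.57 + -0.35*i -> [-5.57, -5.92, -6.27, -6.62, -6.97]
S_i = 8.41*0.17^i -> [8.41, 1.43, 0.24, 0.04, 0.01]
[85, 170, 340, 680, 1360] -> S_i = 85*2^i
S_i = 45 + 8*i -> [45, 53, 61, 69, 77]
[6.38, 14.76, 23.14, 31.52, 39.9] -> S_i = 6.38 + 8.38*i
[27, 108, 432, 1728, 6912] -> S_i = 27*4^i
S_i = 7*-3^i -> [7, -21, 63, -189, 567]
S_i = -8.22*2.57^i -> [-8.22, -21.13, -54.29, -139.53, -358.6]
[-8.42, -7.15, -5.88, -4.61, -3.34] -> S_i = -8.42 + 1.27*i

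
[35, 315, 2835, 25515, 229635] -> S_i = 35*9^i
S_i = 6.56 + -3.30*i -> [6.56, 3.26, -0.04, -3.34, -6.64]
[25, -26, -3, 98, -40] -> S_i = Random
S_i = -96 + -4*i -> [-96, -100, -104, -108, -112]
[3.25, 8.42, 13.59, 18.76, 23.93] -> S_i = 3.25 + 5.17*i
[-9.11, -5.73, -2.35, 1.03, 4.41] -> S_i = -9.11 + 3.38*i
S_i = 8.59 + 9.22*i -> [8.59, 17.81, 27.03, 36.25, 45.47]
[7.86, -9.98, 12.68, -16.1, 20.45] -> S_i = 7.86*(-1.27)^i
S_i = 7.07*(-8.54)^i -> [7.07, -60.38, 515.63, -4403.45, 37605.46]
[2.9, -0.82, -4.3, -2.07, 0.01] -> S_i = Random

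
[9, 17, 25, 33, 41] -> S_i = 9 + 8*i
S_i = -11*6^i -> [-11, -66, -396, -2376, -14256]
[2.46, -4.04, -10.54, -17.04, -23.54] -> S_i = 2.46 + -6.50*i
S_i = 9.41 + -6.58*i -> [9.41, 2.83, -3.75, -10.33, -16.91]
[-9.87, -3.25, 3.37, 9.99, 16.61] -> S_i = -9.87 + 6.62*i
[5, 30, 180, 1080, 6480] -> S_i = 5*6^i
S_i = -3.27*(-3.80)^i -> [-3.27, 12.43, -47.22, 179.43, -681.84]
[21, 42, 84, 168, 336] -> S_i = 21*2^i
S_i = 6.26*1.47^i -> [6.26, 9.2, 13.53, 19.89, 29.23]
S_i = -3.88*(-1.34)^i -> [-3.88, 5.2, -6.97, 9.34, -12.51]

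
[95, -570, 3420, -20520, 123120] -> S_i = 95*-6^i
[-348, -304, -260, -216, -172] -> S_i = -348 + 44*i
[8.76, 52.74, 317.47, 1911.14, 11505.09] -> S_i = 8.76*6.02^i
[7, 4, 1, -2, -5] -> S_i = 7 + -3*i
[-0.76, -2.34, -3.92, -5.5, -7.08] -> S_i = -0.76 + -1.58*i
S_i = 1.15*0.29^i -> [1.15, 0.33, 0.1, 0.03, 0.01]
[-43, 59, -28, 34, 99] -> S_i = Random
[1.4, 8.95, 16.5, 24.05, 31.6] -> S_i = 1.40 + 7.55*i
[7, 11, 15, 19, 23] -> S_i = 7 + 4*i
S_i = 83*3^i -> [83, 249, 747, 2241, 6723]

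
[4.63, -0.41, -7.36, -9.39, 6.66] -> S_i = Random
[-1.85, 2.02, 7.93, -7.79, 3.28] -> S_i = Random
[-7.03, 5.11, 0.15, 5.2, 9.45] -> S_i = Random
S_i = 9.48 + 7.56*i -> [9.48, 17.04, 24.6, 32.16, 39.72]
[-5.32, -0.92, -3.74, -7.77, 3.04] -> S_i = Random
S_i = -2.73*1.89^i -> [-2.73, -5.16, -9.75, -18.43, -34.83]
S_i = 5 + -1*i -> [5, 4, 3, 2, 1]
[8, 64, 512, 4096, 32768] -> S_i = 8*8^i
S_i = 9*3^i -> [9, 27, 81, 243, 729]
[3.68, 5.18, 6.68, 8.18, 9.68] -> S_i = 3.68 + 1.50*i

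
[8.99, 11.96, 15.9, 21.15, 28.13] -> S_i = 8.99*1.33^i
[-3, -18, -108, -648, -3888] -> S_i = -3*6^i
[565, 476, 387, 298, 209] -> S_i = 565 + -89*i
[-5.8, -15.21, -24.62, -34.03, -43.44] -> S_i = -5.80 + -9.41*i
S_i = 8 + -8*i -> [8, 0, -8, -16, -24]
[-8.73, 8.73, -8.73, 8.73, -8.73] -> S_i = -8.73*(-1.00)^i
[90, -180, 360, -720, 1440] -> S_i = 90*-2^i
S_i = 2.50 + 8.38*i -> [2.5, 10.88, 19.26, 27.64, 36.02]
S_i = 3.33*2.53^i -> [3.33, 8.42, 21.31, 53.93, 136.44]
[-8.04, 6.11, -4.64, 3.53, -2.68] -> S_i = -8.04*(-0.76)^i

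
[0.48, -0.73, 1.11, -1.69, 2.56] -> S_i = 0.48*(-1.52)^i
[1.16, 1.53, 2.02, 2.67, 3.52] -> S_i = 1.16*1.32^i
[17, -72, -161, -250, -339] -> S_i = 17 + -89*i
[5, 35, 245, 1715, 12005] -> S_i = 5*7^i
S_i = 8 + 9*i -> [8, 17, 26, 35, 44]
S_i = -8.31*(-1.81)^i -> [-8.31, 15.04, -27.22, 49.28, -89.19]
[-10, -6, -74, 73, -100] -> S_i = Random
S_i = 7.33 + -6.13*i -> [7.33, 1.2, -4.93, -11.06, -17.19]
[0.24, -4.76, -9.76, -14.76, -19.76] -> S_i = 0.24 + -5.00*i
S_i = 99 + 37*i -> [99, 136, 173, 210, 247]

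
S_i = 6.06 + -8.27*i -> [6.06, -2.21, -10.48, -18.75, -27.02]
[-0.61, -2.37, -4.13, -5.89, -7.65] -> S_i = -0.61 + -1.76*i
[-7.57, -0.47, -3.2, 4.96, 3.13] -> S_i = Random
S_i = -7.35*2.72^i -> [-7.35, -19.99, -54.38, -147.91, -402.31]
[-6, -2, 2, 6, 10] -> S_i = -6 + 4*i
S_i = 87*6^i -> [87, 522, 3132, 18792, 112752]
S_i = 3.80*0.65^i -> [3.8, 2.47, 1.61, 1.04, 0.68]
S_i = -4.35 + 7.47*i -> [-4.35, 3.12, 10.59, 18.06, 25.53]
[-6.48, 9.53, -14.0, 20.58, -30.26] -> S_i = -6.48*(-1.47)^i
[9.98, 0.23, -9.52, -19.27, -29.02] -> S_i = 9.98 + -9.75*i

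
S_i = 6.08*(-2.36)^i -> [6.08, -14.35, 33.86, -79.92, 188.6]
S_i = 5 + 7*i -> [5, 12, 19, 26, 33]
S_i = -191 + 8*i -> [-191, -183, -175, -167, -159]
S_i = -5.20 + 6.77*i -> [-5.2, 1.57, 8.34, 15.11, 21.88]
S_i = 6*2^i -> [6, 12, 24, 48, 96]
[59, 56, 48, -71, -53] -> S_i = Random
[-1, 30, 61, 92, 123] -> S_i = -1 + 31*i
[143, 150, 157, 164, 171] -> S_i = 143 + 7*i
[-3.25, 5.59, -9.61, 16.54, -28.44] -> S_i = -3.25*(-1.72)^i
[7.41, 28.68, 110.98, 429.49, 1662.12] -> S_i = 7.41*3.87^i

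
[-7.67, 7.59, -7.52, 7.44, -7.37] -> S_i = -7.67*(-0.99)^i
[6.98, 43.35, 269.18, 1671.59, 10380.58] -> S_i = 6.98*6.21^i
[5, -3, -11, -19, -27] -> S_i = 5 + -8*i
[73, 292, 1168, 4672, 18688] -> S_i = 73*4^i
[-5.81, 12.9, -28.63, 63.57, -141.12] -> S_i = -5.81*(-2.22)^i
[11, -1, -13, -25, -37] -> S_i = 11 + -12*i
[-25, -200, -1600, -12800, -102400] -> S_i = -25*8^i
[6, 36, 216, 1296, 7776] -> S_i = 6*6^i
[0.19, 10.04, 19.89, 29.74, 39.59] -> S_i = 0.19 + 9.85*i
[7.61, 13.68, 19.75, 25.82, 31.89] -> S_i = 7.61 + 6.07*i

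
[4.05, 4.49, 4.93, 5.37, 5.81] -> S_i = 4.05 + 0.44*i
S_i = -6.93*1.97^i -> [-6.93, -13.65, -26.89, -52.98, -104.38]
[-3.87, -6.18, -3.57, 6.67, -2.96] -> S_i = Random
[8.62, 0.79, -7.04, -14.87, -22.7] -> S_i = 8.62 + -7.83*i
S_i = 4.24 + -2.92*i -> [4.24, 1.32, -1.6, -4.52, -7.44]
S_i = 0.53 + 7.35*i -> [0.53, 7.88, 15.23, 22.58, 29.93]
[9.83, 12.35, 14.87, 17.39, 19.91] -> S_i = 9.83 + 2.52*i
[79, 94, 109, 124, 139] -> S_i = 79 + 15*i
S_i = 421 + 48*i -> [421, 469, 517, 565, 613]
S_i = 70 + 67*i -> [70, 137, 204, 271, 338]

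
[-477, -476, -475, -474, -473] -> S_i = -477 + 1*i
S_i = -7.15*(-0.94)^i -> [-7.15, 6.72, -6.32, 5.94, -5.58]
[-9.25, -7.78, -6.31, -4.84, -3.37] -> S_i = -9.25 + 1.47*i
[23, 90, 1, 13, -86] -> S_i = Random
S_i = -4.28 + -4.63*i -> [-4.28, -8.91, -13.54, -18.17, -22.8]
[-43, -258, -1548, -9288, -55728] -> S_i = -43*6^i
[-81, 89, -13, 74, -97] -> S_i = Random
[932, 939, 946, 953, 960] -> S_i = 932 + 7*i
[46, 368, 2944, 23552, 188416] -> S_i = 46*8^i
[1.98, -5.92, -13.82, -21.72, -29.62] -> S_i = 1.98 + -7.90*i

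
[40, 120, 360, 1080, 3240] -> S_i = 40*3^i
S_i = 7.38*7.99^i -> [7.38, 58.97, 471.14, 3764.41, 30077.62]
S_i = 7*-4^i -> [7, -28, 112, -448, 1792]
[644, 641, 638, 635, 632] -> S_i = 644 + -3*i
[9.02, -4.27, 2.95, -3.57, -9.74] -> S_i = Random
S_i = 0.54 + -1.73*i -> [0.54, -1.19, -2.92, -4.65, -6.38]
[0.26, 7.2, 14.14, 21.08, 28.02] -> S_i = 0.26 + 6.94*i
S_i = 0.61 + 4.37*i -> [0.61, 4.98, 9.35, 13.72, 18.09]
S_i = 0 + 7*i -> [0, 7, 14, 21, 28]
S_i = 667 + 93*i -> [667, 760, 853, 946, 1039]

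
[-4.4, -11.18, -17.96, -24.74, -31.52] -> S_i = -4.40 + -6.78*i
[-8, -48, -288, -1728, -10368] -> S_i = -8*6^i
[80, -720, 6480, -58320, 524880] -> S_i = 80*-9^i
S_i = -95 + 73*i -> [-95, -22, 51, 124, 197]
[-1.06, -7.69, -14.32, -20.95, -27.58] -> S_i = -1.06 + -6.63*i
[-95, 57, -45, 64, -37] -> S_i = Random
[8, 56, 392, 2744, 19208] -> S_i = 8*7^i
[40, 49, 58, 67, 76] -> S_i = 40 + 9*i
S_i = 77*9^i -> [77, 693, 6237, 56133, 505197]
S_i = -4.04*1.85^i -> [-4.04, -7.47, -13.83, -25.58, -47.32]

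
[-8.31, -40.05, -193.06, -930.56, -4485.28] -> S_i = -8.31*4.82^i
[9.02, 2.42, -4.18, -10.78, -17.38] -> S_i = 9.02 + -6.60*i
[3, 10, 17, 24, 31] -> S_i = 3 + 7*i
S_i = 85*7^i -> [85, 595, 4165, 29155, 204085]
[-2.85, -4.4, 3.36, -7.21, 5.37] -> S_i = Random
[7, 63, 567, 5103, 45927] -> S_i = 7*9^i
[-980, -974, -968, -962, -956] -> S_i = -980 + 6*i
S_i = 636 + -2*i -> [636, 634, 632, 630, 628]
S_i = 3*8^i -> [3, 24, 192, 1536, 12288]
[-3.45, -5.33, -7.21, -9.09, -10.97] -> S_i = -3.45 + -1.88*i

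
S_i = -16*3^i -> [-16, -48, -144, -432, -1296]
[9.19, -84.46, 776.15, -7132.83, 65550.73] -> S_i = 9.19*(-9.19)^i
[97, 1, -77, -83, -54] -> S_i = Random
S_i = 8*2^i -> [8, 16, 32, 64, 128]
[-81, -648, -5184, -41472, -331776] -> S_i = -81*8^i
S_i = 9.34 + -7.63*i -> [9.34, 1.71, -5.92, -13.55, -21.18]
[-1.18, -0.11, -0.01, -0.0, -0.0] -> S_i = -1.18*0.09^i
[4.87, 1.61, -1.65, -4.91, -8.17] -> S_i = 4.87 + -3.26*i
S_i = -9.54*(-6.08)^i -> [-9.54, 58.0, -352.66, 2144.17, -13036.55]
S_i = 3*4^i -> [3, 12, 48, 192, 768]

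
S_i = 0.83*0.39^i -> [0.83, 0.32, 0.13, 0.05, 0.02]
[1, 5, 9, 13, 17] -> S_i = 1 + 4*i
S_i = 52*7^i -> [52, 364, 2548, 17836, 124852]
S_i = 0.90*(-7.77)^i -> [0.9, -6.99, 54.34, -422.19, 3280.4]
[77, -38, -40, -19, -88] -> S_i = Random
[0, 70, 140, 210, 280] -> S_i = 0 + 70*i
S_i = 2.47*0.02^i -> [2.47, 0.05, 0.0, 0.0, 0.0]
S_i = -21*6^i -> [-21, -126, -756, -4536, -27216]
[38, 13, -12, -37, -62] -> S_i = 38 + -25*i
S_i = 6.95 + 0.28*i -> [6.95, 7.23, 7.51, 7.79, 8.07]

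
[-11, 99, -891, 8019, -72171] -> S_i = -11*-9^i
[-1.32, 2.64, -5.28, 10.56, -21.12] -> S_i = -1.32*(-2.00)^i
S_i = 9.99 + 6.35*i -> [9.99, 16.34, 22.69, 29.04, 35.39]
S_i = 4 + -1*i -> [4, 3, 2, 1, 0]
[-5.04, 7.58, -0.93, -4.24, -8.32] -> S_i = Random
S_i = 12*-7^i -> [12, -84, 588, -4116, 28812]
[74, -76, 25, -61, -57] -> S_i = Random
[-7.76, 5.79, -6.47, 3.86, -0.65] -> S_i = Random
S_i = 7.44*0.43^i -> [7.44, 3.2, 1.38, 0.59, 0.25]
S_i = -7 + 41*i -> [-7, 34, 75, 116, 157]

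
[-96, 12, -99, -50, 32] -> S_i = Random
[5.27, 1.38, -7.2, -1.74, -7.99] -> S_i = Random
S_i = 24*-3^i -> [24, -72, 216, -648, 1944]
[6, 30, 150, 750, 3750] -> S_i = 6*5^i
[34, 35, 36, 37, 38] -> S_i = 34 + 1*i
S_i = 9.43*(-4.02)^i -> [9.43, -37.91, 152.39, -612.62, 2462.72]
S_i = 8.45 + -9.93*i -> [8.45, -1.48, -11.41, -21.34, -31.27]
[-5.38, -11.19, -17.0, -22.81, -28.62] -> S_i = -5.38 + -5.81*i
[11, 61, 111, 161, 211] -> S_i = 11 + 50*i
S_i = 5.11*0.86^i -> [5.11, 4.39, 3.78, 3.25, 2.8]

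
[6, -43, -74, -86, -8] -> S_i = Random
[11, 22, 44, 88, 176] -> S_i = 11*2^i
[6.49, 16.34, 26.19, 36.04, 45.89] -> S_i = 6.49 + 9.85*i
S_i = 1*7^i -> [1, 7, 49, 343, 2401]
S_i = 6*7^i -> [6, 42, 294, 2058, 14406]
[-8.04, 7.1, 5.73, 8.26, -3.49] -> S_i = Random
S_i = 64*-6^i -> [64, -384, 2304, -13824, 82944]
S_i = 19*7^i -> [19, 133, 931, 6517, 45619]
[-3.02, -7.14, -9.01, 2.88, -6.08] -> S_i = Random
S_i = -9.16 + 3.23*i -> [-9.16, -5.93, -2.7, 0.53, 3.76]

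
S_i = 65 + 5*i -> [65, 70, 75, 80, 85]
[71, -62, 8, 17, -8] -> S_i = Random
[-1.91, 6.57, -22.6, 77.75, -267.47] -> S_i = -1.91*(-3.44)^i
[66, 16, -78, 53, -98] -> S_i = Random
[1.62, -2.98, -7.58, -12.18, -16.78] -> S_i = 1.62 + -4.60*i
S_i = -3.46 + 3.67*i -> [-3.46, 0.21, 3.88, 7.55, 11.22]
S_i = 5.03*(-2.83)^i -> [5.03, -14.23, 40.28, -114.01, 322.64]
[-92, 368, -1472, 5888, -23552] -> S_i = -92*-4^i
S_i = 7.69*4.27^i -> [7.69, 32.84, 140.21, 598.7, 2556.45]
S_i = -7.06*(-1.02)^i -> [-7.06, 7.2, -7.35, 7.49, -7.64]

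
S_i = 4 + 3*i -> [4, 7, 10, 13, 16]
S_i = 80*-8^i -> [80, -640, 5120, -40960, 327680]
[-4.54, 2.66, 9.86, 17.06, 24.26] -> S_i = -4.54 + 7.20*i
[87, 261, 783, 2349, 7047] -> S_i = 87*3^i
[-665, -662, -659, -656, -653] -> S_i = -665 + 3*i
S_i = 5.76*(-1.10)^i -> [5.76, -6.34, 6.97, -7.67, 8.43]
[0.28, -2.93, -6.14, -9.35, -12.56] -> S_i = 0.28 + -3.21*i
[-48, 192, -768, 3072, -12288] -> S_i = -48*-4^i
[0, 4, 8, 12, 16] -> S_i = 0 + 4*i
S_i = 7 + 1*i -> [7, 8, 9, 10, 11]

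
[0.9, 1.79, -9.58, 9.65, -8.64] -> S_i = Random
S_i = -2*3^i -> [-2, -6, -18, -54, -162]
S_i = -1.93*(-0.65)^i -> [-1.93, 1.25, -0.82, 0.53, -0.34]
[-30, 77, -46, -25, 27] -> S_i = Random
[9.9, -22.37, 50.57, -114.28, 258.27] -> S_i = 9.90*(-2.26)^i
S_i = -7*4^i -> [-7, -28, -112, -448, -1792]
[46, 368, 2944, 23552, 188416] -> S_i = 46*8^i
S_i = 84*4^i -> [84, 336, 1344, 5376, 21504]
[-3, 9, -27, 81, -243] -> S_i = -3*-3^i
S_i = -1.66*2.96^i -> [-1.66, -4.91, -14.54, -43.05, -127.43]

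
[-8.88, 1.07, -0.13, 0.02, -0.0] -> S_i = -8.88*(-0.12)^i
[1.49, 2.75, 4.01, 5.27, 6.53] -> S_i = 1.49 + 1.26*i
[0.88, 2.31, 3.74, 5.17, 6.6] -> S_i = 0.88 + 1.43*i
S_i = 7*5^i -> [7, 35, 175, 875, 4375]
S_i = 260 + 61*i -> [260, 321, 382, 443, 504]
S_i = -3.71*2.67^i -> [-3.71, -9.91, -26.45, -70.62, -188.55]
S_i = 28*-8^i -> [28, -224, 1792, -14336, 114688]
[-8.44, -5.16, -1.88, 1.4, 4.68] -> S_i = -8.44 + 3.28*i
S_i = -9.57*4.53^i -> [-9.57, -43.35, -196.39, -889.62, -4030.0]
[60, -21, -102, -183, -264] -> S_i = 60 + -81*i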